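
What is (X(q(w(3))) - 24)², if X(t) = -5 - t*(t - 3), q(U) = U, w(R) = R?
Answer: 841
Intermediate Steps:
X(t) = -5 - t*(-3 + t)
(X(q(w(3))) - 24)² = ((-5 - 1*3² + 3*3) - 24)² = ((-5 - 1*9 + 9) - 24)² = ((-5 - 9 + 9) - 24)² = (-5 - 24)² = (-29)² = 841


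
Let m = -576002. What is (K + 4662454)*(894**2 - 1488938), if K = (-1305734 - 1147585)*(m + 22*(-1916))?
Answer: -1045956267732757160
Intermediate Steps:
K = 1516528953126 (K = (-1305734 - 1147585)*(-576002 + 22*(-1916)) = -2453319*(-576002 - 42152) = -2453319*(-618154) = 1516528953126)
(K + 4662454)*(894**2 - 1488938) = (1516528953126 + 4662454)*(894**2 - 1488938) = 1516533615580*(799236 - 1488938) = 1516533615580*(-689702) = -1045956267732757160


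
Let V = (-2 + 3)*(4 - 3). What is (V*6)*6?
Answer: 36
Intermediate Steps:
V = 1 (V = 1*1 = 1)
(V*6)*6 = (1*6)*6 = 6*6 = 36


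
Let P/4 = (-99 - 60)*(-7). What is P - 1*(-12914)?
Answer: 17366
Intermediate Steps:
P = 4452 (P = 4*((-99 - 60)*(-7)) = 4*(-159*(-7)) = 4*1113 = 4452)
P - 1*(-12914) = 4452 - 1*(-12914) = 4452 + 12914 = 17366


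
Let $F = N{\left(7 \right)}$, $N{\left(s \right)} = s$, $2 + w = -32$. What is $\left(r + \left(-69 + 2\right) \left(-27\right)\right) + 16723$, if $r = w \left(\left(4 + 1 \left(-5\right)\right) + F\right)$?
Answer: $18328$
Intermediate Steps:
$w = -34$ ($w = -2 - 32 = -34$)
$F = 7$
$r = -204$ ($r = - 34 \left(\left(4 + 1 \left(-5\right)\right) + 7\right) = - 34 \left(\left(4 - 5\right) + 7\right) = - 34 \left(-1 + 7\right) = \left(-34\right) 6 = -204$)
$\left(r + \left(-69 + 2\right) \left(-27\right)\right) + 16723 = \left(-204 + \left(-69 + 2\right) \left(-27\right)\right) + 16723 = \left(-204 - -1809\right) + 16723 = \left(-204 + 1809\right) + 16723 = 1605 + 16723 = 18328$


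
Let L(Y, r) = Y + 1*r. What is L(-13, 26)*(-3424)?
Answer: -44512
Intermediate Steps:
L(Y, r) = Y + r
L(-13, 26)*(-3424) = (-13 + 26)*(-3424) = 13*(-3424) = -44512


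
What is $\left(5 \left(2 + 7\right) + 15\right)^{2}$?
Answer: $3600$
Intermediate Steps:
$\left(5 \left(2 + 7\right) + 15\right)^{2} = \left(5 \cdot 9 + 15\right)^{2} = \left(45 + 15\right)^{2} = 60^{2} = 3600$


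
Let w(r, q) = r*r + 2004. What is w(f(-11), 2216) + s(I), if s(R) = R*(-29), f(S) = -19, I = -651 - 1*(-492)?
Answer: 6976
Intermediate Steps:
I = -159 (I = -651 + 492 = -159)
w(r, q) = 2004 + r² (w(r, q) = r² + 2004 = 2004 + r²)
s(R) = -29*R
w(f(-11), 2216) + s(I) = (2004 + (-19)²) - 29*(-159) = (2004 + 361) + 4611 = 2365 + 4611 = 6976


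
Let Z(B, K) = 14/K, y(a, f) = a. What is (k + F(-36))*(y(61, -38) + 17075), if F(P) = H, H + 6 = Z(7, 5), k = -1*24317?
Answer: -2083754736/5 ≈ -4.1675e+8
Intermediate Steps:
k = -24317
H = -16/5 (H = -6 + 14/5 = -16/5 ≈ -3.2000)
F(P) = -16/5
(k + F(-36))*(y(61, -38) + 17075) = (-24317 - 16/5)*(61 + 17075) = -121601/5*17136 = -2083754736/5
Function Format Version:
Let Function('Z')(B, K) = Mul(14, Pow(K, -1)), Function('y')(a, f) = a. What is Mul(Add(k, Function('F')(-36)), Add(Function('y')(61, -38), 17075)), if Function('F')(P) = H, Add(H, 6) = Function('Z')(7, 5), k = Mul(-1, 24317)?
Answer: Rational(-2083754736, 5) ≈ -4.1675e+8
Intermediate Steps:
k = -24317
H = Rational(-16, 5) (H = Add(-6, Mul(14, Pow(5, -1))) = Add(-6, Mul(14, Rational(1, 5))) = Add(-6, Rational(14, 5)) = Rational(-16, 5) ≈ -3.2000)
Function('F')(P) = Rational(-16, 5)
Mul(Add(k, Function('F')(-36)), Add(Function('y')(61, -38), 17075)) = Mul(Add(-24317, Rational(-16, 5)), Add(61, 17075)) = Mul(Rational(-121601, 5), 17136) = Rational(-2083754736, 5)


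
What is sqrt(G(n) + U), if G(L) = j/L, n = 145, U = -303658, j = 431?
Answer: 7*I*sqrt(130292795)/145 ≈ 551.05*I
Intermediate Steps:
G(L) = 431/L
sqrt(G(n) + U) = sqrt(431/145 - 303658) = sqrt(-44029979/145) = 7*I*sqrt(130292795)/145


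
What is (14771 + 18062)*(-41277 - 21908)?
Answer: -2074553105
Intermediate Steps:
(14771 + 18062)*(-41277 - 21908) = 32833*(-63185) = -2074553105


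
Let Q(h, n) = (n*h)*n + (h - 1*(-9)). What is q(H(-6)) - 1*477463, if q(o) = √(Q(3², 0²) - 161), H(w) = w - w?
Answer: -477463 + I*√143 ≈ -4.7746e+5 + 11.958*I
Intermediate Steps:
Q(h, n) = 9 + h + h*n² (Q(h, n) = (h*n)*n + (h + 9) = h*n² + (9 + h) = 9 + h + h*n²)
H(w) = 0
q(o) = I*√143 (q(o) = √((9 + 3² + 3²*(0²)²) - 161) = √((9 + 9 + 9*0²) - 161) = √((9 + 9 + 9*0) - 161) = √((9 + 9 + 0) - 161) = √(18 - 161) = √(-143) = I*√143)
q(H(-6)) - 1*477463 = I*√143 - 1*477463 = I*√143 - 477463 = -477463 + I*√143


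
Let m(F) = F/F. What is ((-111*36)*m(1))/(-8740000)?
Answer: 999/2185000 ≈ 0.00045721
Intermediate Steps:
m(F) = 1
((-111*36)*m(1))/(-8740000) = (-111*36*1)/(-8740000) = -3996*1*(-1/8740000) = -3996*(-1/8740000) = 999/2185000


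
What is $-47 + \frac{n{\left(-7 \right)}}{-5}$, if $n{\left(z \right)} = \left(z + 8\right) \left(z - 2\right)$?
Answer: $- \frac{226}{5} \approx -45.2$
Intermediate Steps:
$n{\left(z \right)} = \left(-2 + z\right) \left(8 + z\right)$ ($n{\left(z \right)} = \left(8 + z\right) \left(-2 + z\right) = \left(-2 + z\right) \left(8 + z\right)$)
$-47 + \frac{n{\left(-7 \right)}}{-5} = -47 + \frac{-16 + \left(-7\right)^{2} + 6 \left(-7\right)}{-5} = -47 - \frac{-16 + 49 - 42}{5} = -47 - - \frac{9}{5} = -47 + \frac{9}{5} = - \frac{226}{5}$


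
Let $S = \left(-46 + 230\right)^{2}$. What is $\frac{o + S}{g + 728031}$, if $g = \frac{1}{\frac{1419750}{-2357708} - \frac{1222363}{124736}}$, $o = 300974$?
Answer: $\frac{256067014969534830}{556774184982401759} \approx 0.45991$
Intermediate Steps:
$g = - \frac{73522766272}{764767240001}$ ($g = \frac{1}{1419750 \left(- \frac{1}{2357708}\right) - \frac{1222363}{124736}} = \frac{1}{- \frac{709875}{1178854} - \frac{1222363}{124736}} = \frac{1}{- \frac{764767240001}{73522766272}} = - \frac{73522766272}{764767240001} \approx -0.096137$)
$S = 33856$ ($S = 184^{2} = 33856$)
$\frac{o + S}{g + 728031} = \frac{300974 + 33856}{- \frac{73522766272}{764767240001} + 728031} = \frac{334830}{\frac{556774184982401759}{764767240001}} = 334830 \cdot \frac{764767240001}{556774184982401759} = \frac{256067014969534830}{556774184982401759}$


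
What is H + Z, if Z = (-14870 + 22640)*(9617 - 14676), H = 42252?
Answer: -39266178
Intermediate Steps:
Z = -39308430 (Z = 7770*(-5059) = -39308430)
H + Z = 42252 - 39308430 = -39266178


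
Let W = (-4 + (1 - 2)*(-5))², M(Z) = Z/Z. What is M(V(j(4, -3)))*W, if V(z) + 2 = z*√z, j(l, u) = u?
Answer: 1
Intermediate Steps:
V(z) = -2 + z^(3/2) (V(z) = -2 + z*√z = -2 + z^(3/2))
M(Z) = 1
W = 1 (W = (-4 - 1*(-5))² = (-4 + 5)² = 1² = 1)
M(V(j(4, -3)))*W = 1*1 = 1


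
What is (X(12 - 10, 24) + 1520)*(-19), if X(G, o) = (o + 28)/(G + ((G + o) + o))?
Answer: -28899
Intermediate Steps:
X(G, o) = (28 + o)/(2*G + 2*o) (X(G, o) = (28 + o)/(G + (G + 2*o)) = (28 + o)/(2*G + 2*o))
(X(12 - 10, 24) + 1520)*(-19) = ((14 + (½)*24)/((12 - 10) + 24) + 1520)*(-19) = ((14 + 12)/(2 + 24) + 1520)*(-19) = (26/26 + 1520)*(-19) = ((1/26)*26 + 1520)*(-19) = (1 + 1520)*(-19) = 1521*(-19) = -28899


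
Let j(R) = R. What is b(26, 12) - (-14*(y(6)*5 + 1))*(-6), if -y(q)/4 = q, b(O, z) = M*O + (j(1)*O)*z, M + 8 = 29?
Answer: 10854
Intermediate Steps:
M = 21 (M = -8 + 29 = 21)
b(O, z) = 21*O + O*z (b(O, z) = 21*O + (1*O)*z = 21*O + O*z)
y(q) = -4*q
b(26, 12) - (-14*(y(6)*5 + 1))*(-6) = 26*(21 + 12) - (-14*(-4*6*5 + 1))*(-6) = 26*33 - (-14*(-24*5 + 1))*(-6) = 858 - (-14*(-120 + 1))*(-6) = 858 - (-14*(-119))*(-6) = 858 - 1666*(-6) = 858 - 1*(-9996) = 858 + 9996 = 10854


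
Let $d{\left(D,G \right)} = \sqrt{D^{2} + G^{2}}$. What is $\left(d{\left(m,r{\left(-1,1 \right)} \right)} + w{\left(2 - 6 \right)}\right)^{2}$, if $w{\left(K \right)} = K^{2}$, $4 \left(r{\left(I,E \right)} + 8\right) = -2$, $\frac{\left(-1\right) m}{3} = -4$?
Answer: $\frac{\left(32 + \sqrt{865}\right)^{2}}{4} \approx 942.82$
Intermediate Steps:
$m = 12$ ($m = \left(-3\right) \left(-4\right) = 12$)
$r{\left(I,E \right)} = - \frac{17}{2}$ ($r{\left(I,E \right)} = -8 + \frac{1}{4} \left(-2\right) = -8 - \frac{1}{2} = - \frac{17}{2}$)
$\left(d{\left(m,r{\left(-1,1 \right)} \right)} + w{\left(2 - 6 \right)}\right)^{2} = \left(\sqrt{12^{2} + \left(- \frac{17}{2}\right)^{2}} + \left(2 - 6\right)^{2}\right)^{2} = \left(\sqrt{144 + \frac{289}{4}} + \left(2 - 6\right)^{2}\right)^{2} = \left(\sqrt{\frac{865}{4}} + \left(-4\right)^{2}\right)^{2} = \left(\frac{\sqrt{865}}{2} + 16\right)^{2} = \left(16 + \frac{\sqrt{865}}{2}\right)^{2}$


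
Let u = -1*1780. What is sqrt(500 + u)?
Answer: 16*I*sqrt(5) ≈ 35.777*I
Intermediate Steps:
u = -1780
sqrt(500 + u) = sqrt(500 - 1780) = sqrt(-1280) = 16*I*sqrt(5)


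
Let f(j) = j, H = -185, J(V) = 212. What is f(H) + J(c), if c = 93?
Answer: 27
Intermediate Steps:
f(H) + J(c) = -185 + 212 = 27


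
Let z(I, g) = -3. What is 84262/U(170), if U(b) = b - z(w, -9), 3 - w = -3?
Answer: 84262/173 ≈ 487.06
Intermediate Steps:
w = 6 (w = 3 - 1*(-3) = 3 + 3 = 6)
U(b) = 3 + b (U(b) = b - 1*(-3) = b + 3 = 3 + b)
84262/U(170) = 84262/(3 + 170) = 84262/173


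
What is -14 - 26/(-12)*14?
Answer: 49/3 ≈ 16.333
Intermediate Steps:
-14 - 26/(-12)*14 = -14 - 26*(-1/12)*14 = -14 + (13/6)*14 = -14 + 91/3 = 49/3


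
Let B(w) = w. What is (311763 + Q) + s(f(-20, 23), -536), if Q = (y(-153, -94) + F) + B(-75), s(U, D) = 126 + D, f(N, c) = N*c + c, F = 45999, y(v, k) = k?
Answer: 357183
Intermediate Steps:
f(N, c) = c + N*c
Q = 45830 (Q = (-94 + 45999) - 75 = 45905 - 75 = 45830)
(311763 + Q) + s(f(-20, 23), -536) = (311763 + 45830) + (126 - 536) = 357593 - 410 = 357183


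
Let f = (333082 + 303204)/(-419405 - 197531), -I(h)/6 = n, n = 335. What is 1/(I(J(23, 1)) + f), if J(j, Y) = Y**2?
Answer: -308468/620338823 ≈ -0.00049726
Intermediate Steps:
I(h) = -2010 (I(h) = -6*335 = -2010)
f = -318143/308468 (f = 636286/(-616936) = 636286*(-1/616936) = -318143/308468 ≈ -1.0314)
1/(I(J(23, 1)) + f) = 1/(-2010 - 318143/308468) = 1/(-620338823/308468) = -308468/620338823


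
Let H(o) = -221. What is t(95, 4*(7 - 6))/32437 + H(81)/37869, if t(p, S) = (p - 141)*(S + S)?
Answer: -1623413/94488981 ≈ -0.017181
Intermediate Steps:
t(p, S) = 2*S*(-141 + p) (t(p, S) = (-141 + p)*(2*S) = 2*S*(-141 + p))
t(95, 4*(7 - 6))/32437 + H(81)/37869 = (2*(4*(7 - 6))*(-141 + 95))/32437 - 221/37869 = (2*(4*1)*(-46))*(1/32437) - 221*1/37869 = (2*4*(-46))*(1/32437) - 17/2913 = -368*1/32437 - 17/2913 = -368/32437 - 17/2913 = -1623413/94488981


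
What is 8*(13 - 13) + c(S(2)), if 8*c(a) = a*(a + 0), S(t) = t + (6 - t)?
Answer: 9/2 ≈ 4.5000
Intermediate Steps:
S(t) = 6
c(a) = a²/8 (c(a) = (a*(a + 0))/8 = (a*a)/8 = a²/8)
8*(13 - 13) + c(S(2)) = 8*(13 - 13) + (⅛)*6² = 8*0 + (⅛)*36 = 0 + 9/2 = 9/2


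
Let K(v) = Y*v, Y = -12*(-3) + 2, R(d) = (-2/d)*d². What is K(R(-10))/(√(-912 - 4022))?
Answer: -380*I*√4934/2467 ≈ -10.82*I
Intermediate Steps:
R(d) = -2*d
Y = 38 (Y = -4*(-9) + 2 = 36 + 2 = 38)
K(v) = 38*v
K(R(-10))/(√(-912 - 4022)) = (38*(-2*(-10)))/(√(-912 - 4022)) = (38*20)/(√(-4934)) = 760/((I*√4934)) = 760*(-I*√4934/4934) = -380*I*√4934/2467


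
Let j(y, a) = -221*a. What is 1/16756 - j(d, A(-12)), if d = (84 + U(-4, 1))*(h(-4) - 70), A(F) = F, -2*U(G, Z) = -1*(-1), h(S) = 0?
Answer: -44436911/16756 ≈ -2652.0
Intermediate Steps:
U(G, Z) = -½ (U(G, Z) = -(-1)*(-1)/2 = -½*1 = -½)
d = -5845 (d = (84 - ½)*(0 - 70) = (167/2)*(-70) = -5845)
1/16756 - j(d, A(-12)) = 1/16756 - (-221)*(-12) = 1/16756 - 1*2652 = 1/16756 - 2652 = -44436911/16756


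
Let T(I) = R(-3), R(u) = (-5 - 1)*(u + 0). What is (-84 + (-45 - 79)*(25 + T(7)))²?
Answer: 29333056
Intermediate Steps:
R(u) = -6*u
T(I) = 18 (T(I) = -6*(-3) = 18)
(-84 + (-45 - 79)*(25 + T(7)))² = (-84 + (-45 - 79)*(25 + 18))² = (-84 - 124*43)² = (-84 - 5332)² = (-5416)² = 29333056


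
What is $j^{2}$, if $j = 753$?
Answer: $567009$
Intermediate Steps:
$j^{2} = 753^{2} = 567009$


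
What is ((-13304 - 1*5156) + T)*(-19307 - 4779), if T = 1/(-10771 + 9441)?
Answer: 295677339443/665 ≈ 4.4463e+8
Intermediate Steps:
T = -1/1330 (T = 1/(-1330) = -1/1330 ≈ -0.00075188)
((-13304 - 1*5156) + T)*(-19307 - 4779) = ((-13304 - 1*5156) - 1/1330)*(-19307 - 4779) = ((-13304 - 5156) - 1/1330)*(-24086) = (-18460 - 1/1330)*(-24086) = -24551801/1330*(-24086) = 295677339443/665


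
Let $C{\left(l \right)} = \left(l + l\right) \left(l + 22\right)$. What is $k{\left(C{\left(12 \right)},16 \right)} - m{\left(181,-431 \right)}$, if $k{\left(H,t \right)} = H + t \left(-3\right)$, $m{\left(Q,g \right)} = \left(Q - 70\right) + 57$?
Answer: $600$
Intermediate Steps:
$C{\left(l \right)} = 2 l \left(22 + l\right)$
$m{\left(Q,g \right)} = -13 + Q$ ($m{\left(Q,g \right)} = \left(-70 + Q\right) + 57 = -13 + Q$)
$k{\left(H,t \right)} = H - 3 t$
$k{\left(C{\left(12 \right)},16 \right)} - m{\left(181,-431 \right)} = \left(2 \cdot 12 \left(22 + 12\right) - 48\right) - \left(-13 + 181\right) = \left(2 \cdot 12 \cdot 34 - 48\right) - 168 = \left(816 - 48\right) - 168 = 768 - 168 = 600$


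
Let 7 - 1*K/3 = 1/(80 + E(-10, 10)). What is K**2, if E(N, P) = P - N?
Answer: 4397409/10000 ≈ 439.74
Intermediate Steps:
K = 2097/100 (K = 21 - 3/(80 + (10 - 1*(-10))) = 21 - 3/(80 + (10 + 10)) = 21 - 3/(80 + 20) = 21 - 3/100 = 2097/100 ≈ 20.970)
K**2 = (2097/100)**2 = 4397409/10000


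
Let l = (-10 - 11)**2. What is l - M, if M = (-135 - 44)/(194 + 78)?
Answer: 120131/272 ≈ 441.66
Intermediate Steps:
l = 441 (l = (-21)**2 = 441)
M = -179/272 ≈ -0.65809
l - M = 441 - 1*(-179/272) = 441 + 179/272 = 120131/272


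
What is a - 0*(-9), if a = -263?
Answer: -263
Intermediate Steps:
a - 0*(-9) = -263 - 0*(-9) = -263 - 1*0 = -263 + 0 = -263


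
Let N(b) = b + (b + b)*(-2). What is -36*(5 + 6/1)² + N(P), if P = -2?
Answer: -4350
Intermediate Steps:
N(b) = -3*b (N(b) = b + (2*b)*(-2) = b - 4*b = -3*b)
-36*(5 + 6/1)² + N(P) = -36*(5 + 6/1)² - 3*(-2) = -36*(5 + 6*1)² + 6 = -36*(5 + 6)² + 6 = -36*11² + 6 = -36*121 + 6 = -4356 + 6 = -4350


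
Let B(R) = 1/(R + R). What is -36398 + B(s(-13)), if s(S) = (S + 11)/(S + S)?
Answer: -72783/2 ≈ -36392.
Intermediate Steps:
s(S) = (11 + S)/(2*S) (s(S) = (11 + S)/((2*S)) = (11 + S)*(1/(2*S)) = (11 + S)/(2*S))
B(R) = 1/(2*R)
-36398 + B(s(-13)) = -36398 + 1/(2*(((1/2)*(11 - 13)/(-13)))) = -36398 + 1/(2*(((1/2)*(-1/13)*(-2)))) = -36398 + 1/(2*(1/13)) = -36398 + (1/2)*13 = -36398 + 13/2 = -72783/2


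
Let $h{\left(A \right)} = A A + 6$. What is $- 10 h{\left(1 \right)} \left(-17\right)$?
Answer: $1190$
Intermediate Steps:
$h{\left(A \right)} = 6 + A^{2}$ ($h{\left(A \right)} = A^{2} + 6 = 6 + A^{2}$)
$- 10 h{\left(1 \right)} \left(-17\right) = - 10 \left(6 + 1^{2}\right) \left(-17\right) = - 10 \left(6 + 1\right) \left(-17\right) = \left(-10\right) 7 \left(-17\right) = \left(-70\right) \left(-17\right) = 1190$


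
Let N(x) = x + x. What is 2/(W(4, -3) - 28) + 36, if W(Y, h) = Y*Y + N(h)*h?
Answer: 109/3 ≈ 36.333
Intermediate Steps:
N(x) = 2*x
W(Y, h) = Y² + 2*h² (W(Y, h) = Y*Y + (2*h)*h = Y² + 2*h²)
2/(W(4, -3) - 28) + 36 = 2/((4² + 2*(-3)²) - 28) + 36 = 2/((16 + 2*9) - 28) + 36 = 2/((16 + 18) - 28) + 36 = 2/(34 - 28) + 36 = 2/6 + 36 = (⅙)*2 + 36 = ⅓ + 36 = 109/3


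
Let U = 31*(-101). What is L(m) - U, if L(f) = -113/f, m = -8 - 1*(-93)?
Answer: 266022/85 ≈ 3129.7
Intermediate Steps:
m = 85 (m = -8 + 93 = 85)
U = -3131
L(m) - U = -113/85 - 1*(-3131) = -113*1/85 + 3131 = -113/85 + 3131 = 266022/85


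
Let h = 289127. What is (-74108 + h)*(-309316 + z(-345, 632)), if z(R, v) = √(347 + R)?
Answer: -66508817004 + 215019*√2 ≈ -6.6508e+10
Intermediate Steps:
(-74108 + h)*(-309316 + z(-345, 632)) = (-74108 + 289127)*(-309316 + √(347 - 345)) = 215019*(-309316 + √2) = -66508817004 + 215019*√2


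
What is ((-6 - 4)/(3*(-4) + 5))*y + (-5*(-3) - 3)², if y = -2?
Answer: 988/7 ≈ 141.14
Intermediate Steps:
((-6 - 4)/(3*(-4) + 5))*y + (-5*(-3) - 3)² = ((-6 - 4)/(3*(-4) + 5))*(-2) + (-5*(-3) - 3)² = -10/(-12 + 5)*(-2) + (15 - 3)² = -10/(-7)*(-2) + 12² = -10*(-⅐)*(-2) + 144 = (10/7)*(-2) + 144 = -20/7 + 144 = 988/7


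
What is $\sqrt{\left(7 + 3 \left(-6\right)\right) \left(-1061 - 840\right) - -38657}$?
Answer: $4 \sqrt{3723} \approx 244.07$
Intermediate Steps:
$\sqrt{\left(7 + 3 \left(-6\right)\right) \left(-1061 - 840\right) - -38657} = \sqrt{\left(7 - 18\right) \left(-1901\right) + 38657} = \sqrt{\left(-11\right) \left(-1901\right) + 38657} = \sqrt{20911 + 38657} = \sqrt{59568} = 4 \sqrt{3723}$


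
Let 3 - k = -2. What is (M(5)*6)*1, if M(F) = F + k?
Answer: 60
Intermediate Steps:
k = 5 (k = 3 - 1*(-2) = 3 + 2 = 5)
M(F) = 5 + F (M(F) = F + 5 = 5 + F)
(M(5)*6)*1 = ((5 + 5)*6)*1 = (10*6)*1 = 60*1 = 60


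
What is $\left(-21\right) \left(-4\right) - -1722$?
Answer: $1806$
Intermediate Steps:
$\left(-21\right) \left(-4\right) - -1722 = 84 + 1722 = 1806$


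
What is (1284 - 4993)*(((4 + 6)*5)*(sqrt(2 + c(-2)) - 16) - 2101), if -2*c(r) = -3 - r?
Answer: 10759809 - 92725*sqrt(10) ≈ 1.0467e+7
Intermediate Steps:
c(r) = 3/2 + r/2 (c(r) = -(-3 - r)/2 = 3/2 + r/2)
(1284 - 4993)*(((4 + 6)*5)*(sqrt(2 + c(-2)) - 16) - 2101) = (1284 - 4993)*(((4 + 6)*5)*(sqrt(2 + (3/2 + (1/2)*(-2))) - 16) - 2101) = -3709*((10*5)*(sqrt(2 + (3/2 - 1)) - 16) - 2101) = -3709*(50*(sqrt(2 + 1/2) - 16) - 2101) = -3709*(50*(sqrt(5/2) - 16) - 2101) = -3709*(50*(sqrt(10)/2 - 16) - 2101) = -3709*(50*(-16 + sqrt(10)/2) - 2101) = -3709*((-800 + 25*sqrt(10)) - 2101) = -3709*(-2901 + 25*sqrt(10)) = 10759809 - 92725*sqrt(10)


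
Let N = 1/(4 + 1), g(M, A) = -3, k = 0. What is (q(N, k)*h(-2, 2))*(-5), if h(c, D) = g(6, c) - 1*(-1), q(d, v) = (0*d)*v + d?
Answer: 2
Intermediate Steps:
N = ⅕ (N = 1/5 = ⅕ ≈ 0.20000)
q(d, v) = d (q(d, v) = 0*v + d = 0 + d = d)
h(c, D) = -2 (h(c, D) = -3 - 1*(-1) = -3 + 1 = -2)
(q(N, k)*h(-2, 2))*(-5) = ((⅕)*(-2))*(-5) = -⅖*(-5) = 2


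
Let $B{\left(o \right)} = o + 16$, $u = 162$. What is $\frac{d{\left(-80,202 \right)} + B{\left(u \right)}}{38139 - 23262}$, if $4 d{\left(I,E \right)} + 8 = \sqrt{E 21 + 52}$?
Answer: $\frac{176}{14877} + \frac{\sqrt{4294}}{59508} \approx 0.012932$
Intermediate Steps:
$d{\left(I,E \right)} = -2 + \frac{\sqrt{52 + 21 E}}{4}$ ($d{\left(I,E \right)} = -2 + \frac{\sqrt{E 21 + 52}}{4} = -2 + \frac{\sqrt{21 E + 52}}{4} = -2 + \frac{\sqrt{52 + 21 E}}{4}$)
$B{\left(o \right)} = 16 + o$
$\frac{d{\left(-80,202 \right)} + B{\left(u \right)}}{38139 - 23262} = \frac{\left(-2 + \frac{\sqrt{52 + 21 \cdot 202}}{4}\right) + \left(16 + 162\right)}{38139 - 23262} = \frac{\left(-2 + \frac{\sqrt{52 + 4242}}{4}\right) + 178}{14877} = \left(\left(-2 + \frac{\sqrt{4294}}{4}\right) + 178\right) \frac{1}{14877} = \left(176 + \frac{\sqrt{4294}}{4}\right) \frac{1}{14877} = \frac{176}{14877} + \frac{\sqrt{4294}}{59508}$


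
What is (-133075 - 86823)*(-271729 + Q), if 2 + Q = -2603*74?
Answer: 102110295994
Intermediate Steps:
Q = -192624 (Q = -2 - 2603*74 = -2 - 192622 = -192624)
(-133075 - 86823)*(-271729 + Q) = (-133075 - 86823)*(-271729 - 192624) = -219898*(-464353) = 102110295994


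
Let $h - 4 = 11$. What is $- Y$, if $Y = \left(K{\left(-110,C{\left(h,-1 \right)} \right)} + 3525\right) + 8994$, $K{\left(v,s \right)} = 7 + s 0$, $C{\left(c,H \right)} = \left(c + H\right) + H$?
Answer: $-12526$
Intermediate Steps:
$h = 15$ ($h = 4 + 11 = 15$)
$C{\left(c,H \right)} = c + 2 H$ ($C{\left(c,H \right)} = \left(H + c\right) + H = c + 2 H$)
$K{\left(v,s \right)} = 7$ ($K{\left(v,s \right)} = 7 + 0 = 7$)
$Y = 12526$ ($Y = \left(7 + 3525\right) + 8994 = 3532 + 8994 = 12526$)
$- Y = \left(-1\right) 12526 = -12526$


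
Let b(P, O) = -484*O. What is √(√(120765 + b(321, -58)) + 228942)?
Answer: √(228942 + 107*√13) ≈ 478.88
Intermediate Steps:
√(√(120765 + b(321, -58)) + 228942) = √(√(120765 - 484*(-58)) + 228942) = √(√(120765 + 28072) + 228942) = √(√148837 + 228942) = √(107*√13 + 228942) = √(228942 + 107*√13)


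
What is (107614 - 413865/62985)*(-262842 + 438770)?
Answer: 4675996469480/247 ≈ 1.8931e+10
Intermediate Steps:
(107614 - 413865/62985)*(-262842 + 438770) = (107614 - 413865*1/62985)*175928 = (107614 - 1623/247)*175928 = (26579035/247)*175928 = 4675996469480/247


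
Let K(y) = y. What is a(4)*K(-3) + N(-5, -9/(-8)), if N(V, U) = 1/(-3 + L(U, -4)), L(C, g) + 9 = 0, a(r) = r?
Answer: -145/12 ≈ -12.083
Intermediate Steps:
L(C, g) = -9 (L(C, g) = -9 + 0 = -9)
N(V, U) = -1/12 (N(V, U) = 1/(-3 - 9) = 1/(-12) = -1/12)
a(4)*K(-3) + N(-5, -9/(-8)) = 4*(-3) - 1/12 = -12 - 1/12 = -145/12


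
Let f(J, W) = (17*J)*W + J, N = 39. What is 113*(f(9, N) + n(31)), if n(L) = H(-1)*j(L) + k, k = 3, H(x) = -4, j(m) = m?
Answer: 661615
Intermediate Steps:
f(J, W) = J + 17*J*W (f(J, W) = 17*J*W + J = J + 17*J*W)
n(L) = 3 - 4*L (n(L) = -4*L + 3 = 3 - 4*L)
113*(f(9, N) + n(31)) = 113*(9*(1 + 17*39) + (3 - 4*31)) = 113*(9*(1 + 663) + (3 - 124)) = 113*(9*664 - 121) = 113*(5976 - 121) = 113*5855 = 661615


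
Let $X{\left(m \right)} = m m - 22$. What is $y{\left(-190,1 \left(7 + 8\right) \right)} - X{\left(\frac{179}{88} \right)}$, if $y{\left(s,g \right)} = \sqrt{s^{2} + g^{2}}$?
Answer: $\frac{138327}{7744} + 5 \sqrt{1453} \approx 208.45$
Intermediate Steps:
$y{\left(s,g \right)} = \sqrt{g^{2} + s^{2}}$
$X{\left(m \right)} = -22 + m^{2}$ ($X{\left(m \right)} = m^{2} - 22 = -22 + m^{2}$)
$y{\left(-190,1 \left(7 + 8\right) \right)} - X{\left(\frac{179}{88} \right)} = \sqrt{\left(1 \left(7 + 8\right)\right)^{2} + \left(-190\right)^{2}} - \left(-22 + \left(\frac{179}{88}\right)^{2}\right) = \sqrt{\left(1 \cdot 15\right)^{2} + 36100} - \left(-22 + \left(179 \cdot \frac{1}{88}\right)^{2}\right) = \sqrt{15^{2} + 36100} - \left(-22 + \left(\frac{179}{88}\right)^{2}\right) = \sqrt{225 + 36100} - \left(-22 + \frac{32041}{7744}\right) = \sqrt{36325} - - \frac{138327}{7744} = 5 \sqrt{1453} + \frac{138327}{7744} = \frac{138327}{7744} + 5 \sqrt{1453}$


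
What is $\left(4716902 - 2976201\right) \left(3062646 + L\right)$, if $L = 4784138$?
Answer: $13658904755584$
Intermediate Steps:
$\left(4716902 - 2976201\right) \left(3062646 + L\right) = \left(4716902 - 2976201\right) \left(3062646 + 4784138\right) = 1740701 \cdot 7846784 = 13658904755584$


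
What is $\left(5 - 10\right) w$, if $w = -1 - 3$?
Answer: $20$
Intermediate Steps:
$w = -4$ ($w = -1 - 3 = -4$)
$\left(5 - 10\right) w = \left(5 - 10\right) \left(-4\right) = \left(-5\right) \left(-4\right) = 20$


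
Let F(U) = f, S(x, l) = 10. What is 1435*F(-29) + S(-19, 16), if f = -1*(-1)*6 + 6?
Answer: 17230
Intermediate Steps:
f = 12 (f = 1*6 + 6 = 6 + 6 = 12)
F(U) = 12
1435*F(-29) + S(-19, 16) = 1435*12 + 10 = 17220 + 10 = 17230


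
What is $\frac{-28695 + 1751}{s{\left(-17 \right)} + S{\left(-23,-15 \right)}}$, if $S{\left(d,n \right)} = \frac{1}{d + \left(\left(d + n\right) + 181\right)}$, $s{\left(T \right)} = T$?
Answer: $\frac{3233280}{2039} \approx 1585.7$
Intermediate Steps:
$S{\left(d,n \right)} = \frac{1}{181 + n + 2 d}$ ($S{\left(d,n \right)} = \frac{1}{d + \left(181 + d + n\right)} = \frac{1}{181 + n + 2 d}$)
$\frac{-28695 + 1751}{s{\left(-17 \right)} + S{\left(-23,-15 \right)}} = \frac{-28695 + 1751}{-17 + \frac{1}{181 - 15 + 2 \left(-23\right)}} = - \frac{26944}{-17 + \frac{1}{181 - 15 - 46}} = - \frac{26944}{-17 + \frac{1}{120}} = - \frac{26944}{- \frac{2039}{120}} = \left(-26944\right) \left(- \frac{120}{2039}\right) = \frac{3233280}{2039}$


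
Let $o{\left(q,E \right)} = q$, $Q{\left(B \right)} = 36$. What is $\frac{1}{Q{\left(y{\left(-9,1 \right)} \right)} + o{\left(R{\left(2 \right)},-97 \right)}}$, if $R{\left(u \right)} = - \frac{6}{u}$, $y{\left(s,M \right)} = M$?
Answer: $\frac{1}{33} \approx 0.030303$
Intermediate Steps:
$\frac{1}{Q{\left(y{\left(-9,1 \right)} \right)} + o{\left(R{\left(2 \right)},-97 \right)}} = \frac{1}{36 - \frac{6}{2}} = \frac{1}{36 - 3} = \frac{1}{33}$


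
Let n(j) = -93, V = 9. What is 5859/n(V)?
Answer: -63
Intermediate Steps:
5859/n(V) = 5859/(-93) = 5859*(-1/93) = -63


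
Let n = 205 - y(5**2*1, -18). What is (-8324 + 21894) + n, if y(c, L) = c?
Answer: 13750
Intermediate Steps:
n = 180 (n = 205 - 5**2 = 205 - 25 = 180)
(-8324 + 21894) + n = (-8324 + 21894) + 180 = 13570 + 180 = 13750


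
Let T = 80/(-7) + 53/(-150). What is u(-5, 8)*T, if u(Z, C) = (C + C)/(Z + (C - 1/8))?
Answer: -791744/12075 ≈ -65.569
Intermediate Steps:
u(Z, C) = 2*C/(-1/8 + C + Z) (u(Z, C) = (2*C)/(Z + (C - 1*1/8)) = (2*C)/(Z + (C - 1/8)) = (2*C)/(Z + (-1/8 + C)) = (2*C)/(-1/8 + C + Z) = 2*C/(-1/8 + C + Z))
T = -12371/1050 (T = 80*(-1/7) + 53*(-1/150) = -80/7 - 53/150 = -12371/1050 ≈ -11.782)
u(-5, 8)*T = (16*8/(-1 + 8*8 + 8*(-5)))*(-12371/1050) = (16*8/(-1 + 64 - 40))*(-12371/1050) = (16*8/23)*(-12371/1050) = (16*8*(1/23))*(-12371/1050) = (128/23)*(-12371/1050) = -791744/12075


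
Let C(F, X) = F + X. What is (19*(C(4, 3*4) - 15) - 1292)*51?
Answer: -64923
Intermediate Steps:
(19*(C(4, 3*4) - 15) - 1292)*51 = (19*((4 + 3*4) - 15) - 1292)*51 = (19*((4 + 12) - 15) - 1292)*51 = (19*(16 - 15) - 1292)*51 = (19*1 - 1292)*51 = (19 - 1292)*51 = -1273*51 = -64923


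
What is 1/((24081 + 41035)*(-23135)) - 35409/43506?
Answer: -8890365789241/10923331743660 ≈ -0.81389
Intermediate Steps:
1/((24081 + 41035)*(-23135)) - 35409/43506 = -1/23135/65116 - 35409*1/43506 = (1/65116)*(-1/23135) - 11803/14502 = -1/1506458660 - 11803/14502 = -8890365789241/10923331743660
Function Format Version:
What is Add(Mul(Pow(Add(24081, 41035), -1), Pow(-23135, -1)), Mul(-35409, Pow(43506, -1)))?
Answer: Rational(-8890365789241, 10923331743660) ≈ -0.81389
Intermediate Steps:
Add(Mul(Pow(Add(24081, 41035), -1), Pow(-23135, -1)), Mul(-35409, Pow(43506, -1))) = Add(Mul(Pow(65116, -1), Rational(-1, 23135)), Mul(-35409, Rational(1, 43506))) = Add(Mul(Rational(1, 65116), Rational(-1, 23135)), Rational(-11803, 14502)) = Add(Rational(-1, 1506458660), Rational(-11803, 14502)) = Rational(-8890365789241, 10923331743660)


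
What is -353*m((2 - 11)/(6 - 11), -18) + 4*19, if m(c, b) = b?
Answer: 6430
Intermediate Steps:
-353*m((2 - 11)/(6 - 11), -18) + 4*19 = -353*(-18) + 4*19 = 6354 + 76 = 6430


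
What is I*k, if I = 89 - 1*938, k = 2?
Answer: -1698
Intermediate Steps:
I = -849 (I = 89 - 938 = -849)
I*k = -849*2 = -1698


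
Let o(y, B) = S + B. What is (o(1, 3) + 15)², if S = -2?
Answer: 256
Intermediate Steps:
o(y, B) = -2 + B
(o(1, 3) + 15)² = ((-2 + 3) + 15)² = (1 + 15)² = 16² = 256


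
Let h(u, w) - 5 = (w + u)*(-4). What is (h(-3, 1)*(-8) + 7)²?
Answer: 9409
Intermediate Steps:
h(u, w) = 5 - 4*u - 4*w (h(u, w) = 5 + (w + u)*(-4) = 5 + (u + w)*(-4) = 5 + (-4*u - 4*w) = 5 - 4*u - 4*w)
(h(-3, 1)*(-8) + 7)² = ((5 - 4*(-3) - 4*1)*(-8) + 7)² = ((5 + 12 - 4)*(-8) + 7)² = (13*(-8) + 7)² = (-104 + 7)² = (-97)² = 9409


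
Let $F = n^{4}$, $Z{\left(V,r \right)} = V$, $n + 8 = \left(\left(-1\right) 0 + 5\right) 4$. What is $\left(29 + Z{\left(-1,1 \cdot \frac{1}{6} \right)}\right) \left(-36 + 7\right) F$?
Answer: $-16837632$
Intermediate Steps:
$n = 12$ ($n = -8 + \left(\left(-1\right) 0 + 5\right) 4 = -8 + \left(0 + 5\right) 4 = -8 + 5 \cdot 4 = -8 + 20 = 12$)
$F = 20736$ ($F = 12^{4} = 20736$)
$\left(29 + Z{\left(-1,1 \cdot \frac{1}{6} \right)}\right) \left(-36 + 7\right) F = \left(29 - 1\right) \left(-36 + 7\right) 20736 = 28 \left(-29\right) 20736 = \left(-812\right) 20736 = -16837632$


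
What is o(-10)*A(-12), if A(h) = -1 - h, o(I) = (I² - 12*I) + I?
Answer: 2310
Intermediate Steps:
o(I) = I² - 11*I
o(-10)*A(-12) = (-10*(-11 - 10))*(-1 - 1*(-12)) = (-10*(-21))*(-1 + 12) = 210*11 = 2310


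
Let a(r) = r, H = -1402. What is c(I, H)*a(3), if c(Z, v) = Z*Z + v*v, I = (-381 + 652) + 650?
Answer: 8441535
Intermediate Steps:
I = 921 (I = 271 + 650 = 921)
c(Z, v) = Z² + v²
c(I, H)*a(3) = (921² + (-1402)²)*3 = (848241 + 1965604)*3 = 2813845*3 = 8441535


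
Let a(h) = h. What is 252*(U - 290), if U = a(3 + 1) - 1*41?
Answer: -82404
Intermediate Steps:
U = -37 (U = (3 + 1) - 1*41 = 4 - 41 = -37)
252*(U - 290) = 252*(-37 - 290) = 252*(-327) = -82404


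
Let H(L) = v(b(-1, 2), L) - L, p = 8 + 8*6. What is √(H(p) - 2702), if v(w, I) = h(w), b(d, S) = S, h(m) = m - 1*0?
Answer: 2*I*√689 ≈ 52.498*I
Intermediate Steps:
h(m) = m (h(m) = m + 0 = m)
v(w, I) = w
p = 56 (p = 8 + 48 = 56)
H(L) = 2 - L
√(H(p) - 2702) = √((2 - 1*56) - 2702) = √((2 - 56) - 2702) = √(-54 - 2702) = √(-2756) = 2*I*√689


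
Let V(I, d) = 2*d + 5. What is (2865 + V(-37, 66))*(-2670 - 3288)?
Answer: -17885916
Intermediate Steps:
V(I, d) = 5 + 2*d
(2865 + V(-37, 66))*(-2670 - 3288) = (2865 + (5 + 2*66))*(-2670 - 3288) = (2865 + (5 + 132))*(-5958) = (2865 + 137)*(-5958) = 3002*(-5958) = -17885916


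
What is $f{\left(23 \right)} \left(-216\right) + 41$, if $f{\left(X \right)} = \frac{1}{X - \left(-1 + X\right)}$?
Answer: $-175$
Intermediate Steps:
$f{\left(X \right)} = 1$ ($f{\left(X \right)} = 1^{-1} = 1$)
$f{\left(23 \right)} \left(-216\right) + 41 = 1 \left(-216\right) + 41 = -216 + 41 = -175$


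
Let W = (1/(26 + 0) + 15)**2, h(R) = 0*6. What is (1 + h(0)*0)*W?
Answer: 152881/676 ≈ 226.16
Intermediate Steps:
h(R) = 0
W = 152881/676 (W = (1/26 + 15)**2 = (391/26)**2 = 152881/676 ≈ 226.16)
(1 + h(0)*0)*W = (1 + 0*0)*(152881/676) = (1 + 0)*(152881/676) = 1*(152881/676) = 152881/676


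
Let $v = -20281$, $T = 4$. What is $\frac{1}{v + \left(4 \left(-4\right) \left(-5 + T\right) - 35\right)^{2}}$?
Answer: $- \frac{1}{19920} \approx -5.0201 \cdot 10^{-5}$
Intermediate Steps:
$\frac{1}{v + \left(4 \left(-4\right) \left(-5 + T\right) - 35\right)^{2}} = \frac{1}{-20281 + \left(4 \left(-4\right) \left(-5 + 4\right) - 35\right)^{2}} = \frac{1}{-20281 + \left(\left(-16\right) \left(-1\right) - 35\right)^{2}} = \frac{1}{-20281 + \left(16 - 35\right)^{2}} = \frac{1}{-20281 + \left(-19\right)^{2}} = \frac{1}{-20281 + 361} = \frac{1}{-19920} = - \frac{1}{19920}$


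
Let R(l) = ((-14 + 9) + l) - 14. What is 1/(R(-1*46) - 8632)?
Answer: -1/8697 ≈ -0.00011498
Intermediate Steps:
R(l) = -19 + l (R(l) = (-5 + l) - 14 = -19 + l)
1/(R(-1*46) - 8632) = 1/((-19 - 1*46) - 8632) = 1/((-19 - 46) - 8632) = 1/(-65 - 8632) = 1/(-8697) = -1/8697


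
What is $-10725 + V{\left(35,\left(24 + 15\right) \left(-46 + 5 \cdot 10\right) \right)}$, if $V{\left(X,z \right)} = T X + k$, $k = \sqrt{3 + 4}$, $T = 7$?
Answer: $-10480 + \sqrt{7} \approx -10477.0$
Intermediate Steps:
$k = \sqrt{7} \approx 2.6458$
$V{\left(X,z \right)} = \sqrt{7} + 7 X$ ($V{\left(X,z \right)} = 7 X + \sqrt{7} = \sqrt{7} + 7 X$)
$-10725 + V{\left(35,\left(24 + 15\right) \left(-46 + 5 \cdot 10\right) \right)} = -10725 + \left(\sqrt{7} + 7 \cdot 35\right) = -10725 + \left(\sqrt{7} + 245\right) = -10725 + \left(245 + \sqrt{7}\right) = -10480 + \sqrt{7}$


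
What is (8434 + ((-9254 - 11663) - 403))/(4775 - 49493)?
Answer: 6443/22359 ≈ 0.28816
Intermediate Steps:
(8434 + ((-9254 - 11663) - 403))/(4775 - 49493) = (8434 + (-20917 - 403))/(-44718) = (8434 - 21320)*(-1/44718) = -12886*(-1/44718) = 6443/22359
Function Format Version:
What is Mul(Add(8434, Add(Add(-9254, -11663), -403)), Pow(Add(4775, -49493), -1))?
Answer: Rational(6443, 22359) ≈ 0.28816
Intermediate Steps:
Mul(Add(8434, Add(Add(-9254, -11663), -403)), Pow(Add(4775, -49493), -1)) = Mul(Add(8434, Add(-20917, -403)), Pow(-44718, -1)) = Mul(Add(8434, -21320), Rational(-1, 44718)) = Mul(-12886, Rational(-1, 44718)) = Rational(6443, 22359)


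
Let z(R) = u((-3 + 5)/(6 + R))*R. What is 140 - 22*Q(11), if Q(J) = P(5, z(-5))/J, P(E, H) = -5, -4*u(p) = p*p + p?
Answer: 150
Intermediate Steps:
u(p) = -p/4 - p²/4 (u(p) = -(p*p + p)/4 = -(p² + p)/4 = -(p + p²)/4 = -p/4 - p²/4)
z(R) = -R*(1 + 2/(6 + R))/(2*(6 + R)) (z(R) = (-(-3 + 5)/(6 + R)*(1 + (-3 + 5)/(6 + R))/4)*R = (-2/(6 + R)*(1 + 2/(6 + R))/4)*R = (-(1 + 2/(6 + R))/(2*(6 + R)))*R = -R*(1 + 2/(6 + R))/(2*(6 + R)))
Q(J) = -5/J
140 - 22*Q(11) = 140 - (-110)/11 = 140 - 22*(-5/11) = 140 + 10 = 150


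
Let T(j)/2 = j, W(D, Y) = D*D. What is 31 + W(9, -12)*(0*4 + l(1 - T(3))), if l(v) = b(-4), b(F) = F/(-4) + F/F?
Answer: 193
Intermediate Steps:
W(D, Y) = D²
T(j) = 2*j
b(F) = 1 - F/4 (b(F) = F*(-¼) + 1 = -F/4 + 1 = 1 - F/4)
l(v) = 2 (l(v) = 1 - ¼*(-4) = 1 + 1 = 2)
31 + W(9, -12)*(0*4 + l(1 - T(3))) = 31 + 9²*(0*4 + 2) = 31 + 81*(0 + 2) = 31 + 81*2 = 31 + 162 = 193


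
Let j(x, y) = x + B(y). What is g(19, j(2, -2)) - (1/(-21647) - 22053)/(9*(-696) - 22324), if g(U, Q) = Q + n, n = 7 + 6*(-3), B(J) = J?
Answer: -1821167522/154711109 ≈ -11.771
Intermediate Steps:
j(x, y) = x + y
n = -11 (n = 7 - 18 = -11)
g(U, Q) = -11 + Q (g(U, Q) = Q - 11 = -11 + Q)
g(19, j(2, -2)) - (1/(-21647) - 22053)/(9*(-696) - 22324) = (-11 + (2 - 2)) - (1/(-21647) - 22053)/(9*(-696) - 22324) = (-11 + 0) - (-1/21647 - 22053)/(-6264 - 22324) = -11 - (-477381292)/(21647*(-28588)) = -11 - (-477381292)*(-1)/(21647*28588) = -11 - 1*119345323/154711109 = -11 - 119345323/154711109 = -1821167522/154711109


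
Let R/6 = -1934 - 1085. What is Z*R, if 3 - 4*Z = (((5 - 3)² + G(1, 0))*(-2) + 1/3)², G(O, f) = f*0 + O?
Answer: 1228733/3 ≈ 4.0958e+5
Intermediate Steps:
G(O, f) = O (G(O, f) = 0 + O = O)
R = -18114 (R = 6*(-1934 - 1085) = 6*(-3019) = -18114)
Z = -407/18 (Z = ¾ - (((5 - 3)² + 1)*(-2) + 1/3)²/4 = ¾ - ((2² + 1)*(-2) + 1*(⅓))²/4 = ¾ - ((4 + 1)*(-2) + ⅓)²/4 = ¾ - (5*(-2) + ⅓)²/4 = ¾ - (-10 + ⅓)²/4 = ¾ - (-29/3)²/4 = ¾ - ¼*841/9 = ¾ - 841/36 = -407/18 ≈ -22.611)
Z*R = -407/18*(-18114) = 1228733/3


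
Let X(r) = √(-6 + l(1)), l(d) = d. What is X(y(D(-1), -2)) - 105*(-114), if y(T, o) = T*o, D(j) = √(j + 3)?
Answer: 11970 + I*√5 ≈ 11970.0 + 2.2361*I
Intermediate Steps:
D(j) = √(3 + j)
X(r) = I*√5 (X(r) = √(-6 + 1) = √(-5) = I*√5)
X(y(D(-1), -2)) - 105*(-114) = I*√5 - 105*(-114) = I*√5 + 11970 = 11970 + I*√5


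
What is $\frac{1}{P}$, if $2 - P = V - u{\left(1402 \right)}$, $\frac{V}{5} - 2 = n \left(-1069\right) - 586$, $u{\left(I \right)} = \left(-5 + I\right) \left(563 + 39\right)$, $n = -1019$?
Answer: $- \frac{1}{4602639} \approx -2.1727 \cdot 10^{-7}$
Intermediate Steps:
$u{\left(I \right)} = -3010 + 602 I$ ($u{\left(I \right)} = \left(-5 + I\right) 602 = -3010 + 602 I$)
$V = 5443635$ ($V = 10 + 5 \left(\left(-1019\right) \left(-1069\right) - 586\right) = 10 + 5 \left(1089311 - 586\right) = 10 + 5 \cdot 1088725 = 10 + 5443625 = 5443635$)
$P = -4602639$ ($P = 2 - \left(5443635 - \left(-3010 + 602 \cdot 1402\right)\right) = 2 - \left(5443635 - \left(-3010 + 844004\right)\right) = 2 - \left(5443635 - 840994\right) = 2 - 4602641 = -4602639$)
$\frac{1}{P} = \frac{1}{-4602639} = - \frac{1}{4602639}$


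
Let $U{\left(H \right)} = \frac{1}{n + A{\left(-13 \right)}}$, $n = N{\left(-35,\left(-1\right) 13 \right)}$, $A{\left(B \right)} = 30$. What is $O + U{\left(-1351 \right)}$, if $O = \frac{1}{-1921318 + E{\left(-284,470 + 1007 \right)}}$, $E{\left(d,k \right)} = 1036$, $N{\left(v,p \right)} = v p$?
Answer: $\frac{1919797}{931336770} \approx 0.0020613$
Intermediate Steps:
$N{\left(v,p \right)} = p v$
$n = 455$ ($n = \left(-1\right) 13 \left(-35\right) = \left(-13\right) \left(-35\right) = 455$)
$U{\left(H \right)} = \frac{1}{485}$ ($U{\left(H \right)} = \frac{1}{455 + 30} = \frac{1}{485}$)
$O = - \frac{1}{1920282}$ ($O = \frac{1}{-1921318 + 1036} = \frac{1}{-1920282} = - \frac{1}{1920282} \approx -5.2076 \cdot 10^{-7}$)
$O + U{\left(-1351 \right)} = - \frac{1}{1920282} + \frac{1}{485} = \frac{1919797}{931336770}$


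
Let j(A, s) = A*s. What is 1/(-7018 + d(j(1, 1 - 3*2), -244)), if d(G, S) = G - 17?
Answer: -1/7040 ≈ -0.00014205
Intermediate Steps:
d(G, S) = -17 + G
1/(-7018 + d(j(1, 1 - 3*2), -244)) = 1/(-7018 + (-17 + 1*(1 - 3*2))) = 1/(-7018 + (-17 + 1*(1 - 6))) = 1/(-7018 + (-17 + 1*(-5))) = 1/(-7018 + (-17 - 5)) = 1/(-7018 - 22) = 1/(-7040) = -1/7040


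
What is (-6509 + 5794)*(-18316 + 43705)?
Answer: -18153135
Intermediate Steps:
(-6509 + 5794)*(-18316 + 43705) = -715*25389 = -18153135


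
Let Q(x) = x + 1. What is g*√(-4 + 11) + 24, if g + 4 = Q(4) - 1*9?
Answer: 24 - 8*√7 ≈ 2.8340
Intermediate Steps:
Q(x) = 1 + x
g = -8 (g = -4 + ((1 + 4) - 1*9) = -4 + (5 - 9) = -4 - 4 = -8)
g*√(-4 + 11) + 24 = -8*√(-4 + 11) + 24 = -8*√7 + 24 = 24 - 8*√7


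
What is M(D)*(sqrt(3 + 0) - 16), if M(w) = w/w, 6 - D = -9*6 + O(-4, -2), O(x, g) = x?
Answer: -16 + sqrt(3) ≈ -14.268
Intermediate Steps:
D = 64 (D = 6 - (-9*6 - 4) = 6 - (-54 - 4) = 6 - 1*(-58) = 6 + 58 = 64)
M(w) = 1
M(D)*(sqrt(3 + 0) - 16) = 1*(sqrt(3 + 0) - 16) = 1*(sqrt(3) - 16) = 1*(-16 + sqrt(3)) = -16 + sqrt(3)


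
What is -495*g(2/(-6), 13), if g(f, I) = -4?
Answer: 1980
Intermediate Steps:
-495*g(2/(-6), 13) = -495*(-4) = 1980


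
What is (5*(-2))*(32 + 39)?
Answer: -710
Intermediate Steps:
(5*(-2))*(32 + 39) = -10*71 = -710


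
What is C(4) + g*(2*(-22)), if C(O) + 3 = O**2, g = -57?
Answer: 2521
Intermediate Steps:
C(O) = -3 + O**2
C(4) + g*(2*(-22)) = (-3 + 4**2) - 114*(-22) = (-3 + 16) - 57*(-44) = 13 + 2508 = 2521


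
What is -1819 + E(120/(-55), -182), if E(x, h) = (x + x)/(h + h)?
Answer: -1820807/1001 ≈ -1819.0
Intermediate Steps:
E(x, h) = x/h (E(x, h) = (2*x)/((2*h)) = (2*x)*(1/(2*h)) = x/h)
-1819 + E(120/(-55), -182) = -1819 + (120/(-55))/(-182) = -1819 + (120*(-1/55))*(-1/182) = -1819 - 24/11*(-1/182) = -1819 + 12/1001 = -1820807/1001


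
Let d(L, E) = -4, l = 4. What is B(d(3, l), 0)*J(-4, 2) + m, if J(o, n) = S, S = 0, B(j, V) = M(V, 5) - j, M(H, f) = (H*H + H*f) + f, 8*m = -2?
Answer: -1/4 ≈ -0.25000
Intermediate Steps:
m = -1/4 (m = (1/8)*(-2) = -1/4 ≈ -0.25000)
M(H, f) = f + H**2 + H*f (M(H, f) = (H**2 + H*f) + f = f + H**2 + H*f)
B(j, V) = 5 + V**2 - j + 5*V (B(j, V) = (5 + V**2 + V*5) - j = (5 + V**2 + 5*V) - j = 5 + V**2 - j + 5*V)
J(o, n) = 0
B(d(3, l), 0)*J(-4, 2) + m = (5 + 0**2 - 1*(-4) + 5*0)*0 - 1/4 = (5 + 0 + 4 + 0)*0 - 1/4 = 9*0 - 1/4 = 0 - 1/4 = -1/4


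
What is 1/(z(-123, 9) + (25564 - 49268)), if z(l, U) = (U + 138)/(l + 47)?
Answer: -76/1801651 ≈ -4.2184e-5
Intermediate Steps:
z(l, U) = (138 + U)/(47 + l)
1/(z(-123, 9) + (25564 - 49268)) = 1/((138 + 9)/(47 - 123) + (25564 - 49268)) = 1/(147/(-76) - 23704) = 1/(-1/76*147 - 23704) = 1/(-147/76 - 23704) = 1/(-1801651/76) = -76/1801651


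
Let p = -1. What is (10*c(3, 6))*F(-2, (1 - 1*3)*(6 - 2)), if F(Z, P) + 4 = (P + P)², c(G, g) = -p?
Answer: 2520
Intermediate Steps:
c(G, g) = 1 (c(G, g) = -1*(-1) = 1)
F(Z, P) = -4 + 4*P² (F(Z, P) = -4 + (P + P)² = -4 + (2*P)² = -4 + 4*P²)
(10*c(3, 6))*F(-2, (1 - 1*3)*(6 - 2)) = (10*1)*(-4 + 4*((1 - 1*3)*(6 - 2))²) = 10*(-4 + 4*((1 - 3)*4)²) = 10*(-4 + 4*(-2*4)²) = 10*(-4 + 4*(-8)²) = 10*(-4 + 4*64) = 10*(-4 + 256) = 10*252 = 2520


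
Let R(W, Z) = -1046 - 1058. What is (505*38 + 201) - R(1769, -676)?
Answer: 21495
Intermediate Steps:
R(W, Z) = -2104
(505*38 + 201) - R(1769, -676) = (505*38 + 201) - 1*(-2104) = (19190 + 201) + 2104 = 19391 + 2104 = 21495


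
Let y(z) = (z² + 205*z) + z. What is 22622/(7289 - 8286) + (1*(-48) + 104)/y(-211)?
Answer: -23810378/1051835 ≈ -22.637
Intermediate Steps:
y(z) = z² + 206*z
22622/(7289 - 8286) + (1*(-48) + 104)/y(-211) = 22622/(7289 - 8286) + (1*(-48) + 104)/((-211*(206 - 211))) = 22622/(-997) + (-48 + 104)/((-211*(-5))) = 22622*(-1/997) + 56/1055 = -22622/997 + 56*(1/1055) = -22622/997 + 56/1055 = -23810378/1051835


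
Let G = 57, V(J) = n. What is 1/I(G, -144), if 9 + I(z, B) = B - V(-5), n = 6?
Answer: -1/159 ≈ -0.0062893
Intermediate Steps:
V(J) = 6
I(z, B) = -15 + B (I(z, B) = -9 + (B - 1*6) = -9 + (B - 6) = -9 + (-6 + B) = -15 + B)
1/I(G, -144) = 1/(-15 - 144) = 1/(-159) = -1/159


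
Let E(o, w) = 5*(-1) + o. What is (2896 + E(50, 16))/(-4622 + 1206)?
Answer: -2941/3416 ≈ -0.86095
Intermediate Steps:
E(o, w) = -5 + o
(2896 + E(50, 16))/(-4622 + 1206) = (2896 + (-5 + 50))/(-4622 + 1206) = (2896 + 45)/(-3416) = 2941*(-1/3416) = -2941/3416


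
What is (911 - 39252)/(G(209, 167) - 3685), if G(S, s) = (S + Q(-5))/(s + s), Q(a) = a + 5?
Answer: 12805894/1230581 ≈ 10.406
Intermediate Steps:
Q(a) = 5 + a
G(S, s) = S/(2*s) (G(S, s) = (S + (5 - 5))/(s + s) = (S + 0)/((2*s)) = S*(1/(2*s)) = S/(2*s))
(911 - 39252)/(G(209, 167) - 3685) = (911 - 39252)/((½)*209/167 - 3685) = -38341/((½)*209*(1/167) - 3685) = -38341/(209/334 - 3685) = -38341/(-1230581/334) = -38341*(-334/1230581) = 12805894/1230581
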